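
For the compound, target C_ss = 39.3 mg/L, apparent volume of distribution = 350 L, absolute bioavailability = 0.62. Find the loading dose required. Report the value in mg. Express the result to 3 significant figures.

22200 mg

LD = Css × Vd / F = 39.3 × 350 / 0.62 = 22190 mg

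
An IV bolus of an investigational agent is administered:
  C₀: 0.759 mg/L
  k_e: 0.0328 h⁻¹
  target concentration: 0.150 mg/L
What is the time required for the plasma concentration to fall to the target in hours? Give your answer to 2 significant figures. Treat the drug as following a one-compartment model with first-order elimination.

t = ln(C₀ / C) / k = ln(0.7590 / 0.150) / 0.03280
  = ln(5.060) / 0.03280 = 1.621 / 0.03280 = 49.42 h

49 h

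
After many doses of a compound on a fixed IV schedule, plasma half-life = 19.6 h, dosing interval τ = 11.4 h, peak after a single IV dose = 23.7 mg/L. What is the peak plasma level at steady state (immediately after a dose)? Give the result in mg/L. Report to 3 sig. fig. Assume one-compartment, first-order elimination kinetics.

71.4 mg/L

k = ln2 / t½ = 0.693147 / 19.6 = 0.03536 h⁻¹
e^(−kτ) = e^(−0.03536 × 11.4) = 0.6682
Accumulation ratio R = 1 / (1 − e^(−kτ)) = 1 / (1 − 0.6682) = 3.014
Steady-state peak = C₀ × R = 23.7 × 3.014 = 71.43 mg/L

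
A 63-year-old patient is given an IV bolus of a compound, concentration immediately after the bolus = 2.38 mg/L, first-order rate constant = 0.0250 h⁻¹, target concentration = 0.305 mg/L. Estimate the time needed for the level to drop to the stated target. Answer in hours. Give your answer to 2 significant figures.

82 h

t = ln(C₀ / C) / k = ln(2.380 / 0.305) / 0.02500
  = ln(7.803) / 0.02500 = 2.055 / 0.02500 = 82.20 h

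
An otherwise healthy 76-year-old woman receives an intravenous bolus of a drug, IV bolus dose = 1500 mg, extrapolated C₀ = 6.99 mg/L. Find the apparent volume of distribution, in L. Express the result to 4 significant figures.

214.6 L

Vd = Dose / C₀ = 1500 / 6.99 = 214.6 L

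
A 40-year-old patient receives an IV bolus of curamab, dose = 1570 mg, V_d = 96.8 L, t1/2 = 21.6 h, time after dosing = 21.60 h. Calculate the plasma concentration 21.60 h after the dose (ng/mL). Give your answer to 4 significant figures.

8110 ng/mL

C₀ = Dose / Vd = 1570 / 96.8 = 16.22 mg/L
k = ln2 / t½ = 0.693147 / 21.6 = 0.03209 h⁻¹
t / t½ = 21.60 / 21.6 = 1 half-lives
C = C₀ × (1/2)^1 = 16.22 × 0.5000 = 8.110 mg/L
Convert: 8.110 mg/L × 1000 = 8110 ng/mL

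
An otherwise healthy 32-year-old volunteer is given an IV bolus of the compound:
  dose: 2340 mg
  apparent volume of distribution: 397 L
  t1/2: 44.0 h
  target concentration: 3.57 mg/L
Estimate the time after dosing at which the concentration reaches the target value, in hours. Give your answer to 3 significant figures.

C₀ = Dose / Vd = 2340 / 397 = 5.894 mg/L
k = ln2 / t½ = 0.693147 / 44.0 = 0.01575 h⁻¹
t = ln(C₀ / C) / k = ln(5.894 / 3.57) / 0.01575
  = ln(1.651) / 0.01575 = 0.5014 / 0.01575 = 31.83 h

31.8 h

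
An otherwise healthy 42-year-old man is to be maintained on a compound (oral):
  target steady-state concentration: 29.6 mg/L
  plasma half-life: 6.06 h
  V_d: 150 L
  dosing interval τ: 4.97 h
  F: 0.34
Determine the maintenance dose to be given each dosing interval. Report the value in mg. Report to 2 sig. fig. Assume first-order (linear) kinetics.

7400 mg

k = ln2 / t½ = 0.693147 / 6.06 = 0.1144 h⁻¹
CL = k × Vd = 0.1144 × 150 = 17.16 L/h
At steady state, F × (Dose/τ) = Css × CL.
Dose = Css × CL × τ / F = 29.6 × 17.16 × 4.97 / 0.34 = 7425 mg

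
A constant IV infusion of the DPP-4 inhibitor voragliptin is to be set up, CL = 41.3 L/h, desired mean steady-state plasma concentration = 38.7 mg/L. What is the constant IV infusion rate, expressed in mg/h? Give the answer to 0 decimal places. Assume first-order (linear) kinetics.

1598 mg/h

At steady state, infusion rate R₀ = Css × CL = 38.7 × 41.30 = 1598 mg/h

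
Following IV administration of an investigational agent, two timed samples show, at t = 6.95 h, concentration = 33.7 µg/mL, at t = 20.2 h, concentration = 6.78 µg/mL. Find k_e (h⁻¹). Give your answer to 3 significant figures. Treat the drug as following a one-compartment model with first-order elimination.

0.121 h⁻¹

k = ln(C₁/C₂) / (t₂ − t₁) = ln(33.7/6.78) / (20.2 − 6.95)
  = 1.604 / 13.25 = 0.1211 h⁻¹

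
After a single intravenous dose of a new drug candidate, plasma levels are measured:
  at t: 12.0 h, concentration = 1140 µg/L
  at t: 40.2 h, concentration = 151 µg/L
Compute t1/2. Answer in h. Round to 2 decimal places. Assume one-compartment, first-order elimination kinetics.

9.67 h

k = ln(C₁/C₂) / (t₂ − t₁) = ln(1140/151) / (40.2 − 12.0)
  = 2.022 / 28.20 = 0.07170 h⁻¹
t½ = ln2 / k = 0.693147 / 0.07170 = 9.667 h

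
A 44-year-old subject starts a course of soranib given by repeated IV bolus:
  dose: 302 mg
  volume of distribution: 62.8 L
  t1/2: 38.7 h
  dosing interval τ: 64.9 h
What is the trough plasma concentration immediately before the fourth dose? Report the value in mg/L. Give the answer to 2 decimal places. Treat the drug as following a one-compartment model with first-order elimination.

C₀ per dose = Dose / Vd = 302 / 62.8 = 4.809 mg/L
k = ln2 / t½ = 0.693147 / 38.7 = 0.01791 h⁻¹
Fraction remaining after one interval: r = e^(−kτ) = e^(−0.01791 × 64.9) = 0.3127
Before dose 4, 3 doses have been given (aged 1τ, 2τ, 3τ).
C_trough = C₀ × (r + r² + … + r^3) = C₀ × r(1−r^3)/(1−r)
        = 4.809 × 0.3127 × (1 − 0.03058) / (1 − 0.3127) = 2.121 mg/L

2.12 mg/L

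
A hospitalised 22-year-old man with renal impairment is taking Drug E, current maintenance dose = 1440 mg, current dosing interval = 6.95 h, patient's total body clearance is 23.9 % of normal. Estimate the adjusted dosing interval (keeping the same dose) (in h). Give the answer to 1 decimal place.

To keep the same average steady-state level, dosing rate must scale with clearance.
CL ratio = 23.9 / 100 = 0.2390
New interval (same dose) = 6.95 / 0.2390 = 29.08 h

29.1 h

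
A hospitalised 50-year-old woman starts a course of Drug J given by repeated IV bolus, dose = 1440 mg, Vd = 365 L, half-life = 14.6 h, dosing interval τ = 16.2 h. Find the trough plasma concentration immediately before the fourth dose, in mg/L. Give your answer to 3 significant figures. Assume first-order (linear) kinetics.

3.07 mg/L

C₀ per dose = Dose / Vd = 1440 / 365 = 3.945 mg/L
k = ln2 / t½ = 0.693147 / 14.6 = 0.04748 h⁻¹
Fraction remaining after one interval: r = e^(−kτ) = e^(−0.04748 × 16.2) = 0.4634
Before dose 4, 3 doses have been given (aged 1τ, 2τ, 3τ).
C_trough = C₀ × (r + r² + … + r^3) = C₀ × r(1−r^3)/(1−r)
        = 3.945 × 0.4634 × (1 − 0.09951) / (1 − 0.4634) = 3.068 mg/L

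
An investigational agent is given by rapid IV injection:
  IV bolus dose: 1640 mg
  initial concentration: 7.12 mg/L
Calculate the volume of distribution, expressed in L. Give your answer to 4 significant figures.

230.3 L

Vd = Dose / C₀ = 1640 / 7.12 = 230.3 L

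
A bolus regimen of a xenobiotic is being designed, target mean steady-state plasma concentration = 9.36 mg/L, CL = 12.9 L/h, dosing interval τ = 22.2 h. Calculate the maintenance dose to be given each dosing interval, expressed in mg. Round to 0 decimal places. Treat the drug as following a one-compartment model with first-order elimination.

2681 mg

At steady state, Dose/τ = Css × CL.
Dose = Css × CL × τ = 9.36 × 12.90 × 22.2 = 2681 mg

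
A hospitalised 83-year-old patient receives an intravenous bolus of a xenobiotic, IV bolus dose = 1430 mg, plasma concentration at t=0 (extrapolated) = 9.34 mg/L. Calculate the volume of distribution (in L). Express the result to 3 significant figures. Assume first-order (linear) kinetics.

153 L

Vd = Dose / C₀ = 1430 / 9.34 = 153.1 L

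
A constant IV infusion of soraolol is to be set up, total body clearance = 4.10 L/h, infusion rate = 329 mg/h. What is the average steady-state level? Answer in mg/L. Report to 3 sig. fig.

At steady state Css = R₀ / CL = 329 / 4.100 = 80.24 mg/L

80.2 mg/L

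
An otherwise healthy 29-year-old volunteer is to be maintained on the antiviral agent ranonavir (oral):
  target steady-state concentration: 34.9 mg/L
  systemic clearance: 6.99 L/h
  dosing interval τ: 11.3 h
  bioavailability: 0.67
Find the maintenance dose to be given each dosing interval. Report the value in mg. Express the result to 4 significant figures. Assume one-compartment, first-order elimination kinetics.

4114 mg

At steady state, F × (Dose/τ) = Css × CL.
Dose = Css × CL × τ / F = 34.9 × 6.990 × 11.3 / 0.67 = 4114 mg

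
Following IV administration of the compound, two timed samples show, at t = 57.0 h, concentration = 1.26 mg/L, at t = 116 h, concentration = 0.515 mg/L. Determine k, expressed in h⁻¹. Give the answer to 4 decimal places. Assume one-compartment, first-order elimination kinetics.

0.0152 h⁻¹

k = ln(C₁/C₂) / (t₂ − t₁) = ln(1.26/0.515) / (116 − 57.0)
  = 0.8947 / 59.00 = 0.01516 h⁻¹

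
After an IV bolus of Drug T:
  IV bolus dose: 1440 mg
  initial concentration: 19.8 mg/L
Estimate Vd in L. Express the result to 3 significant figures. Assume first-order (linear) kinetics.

72.7 L

Vd = Dose / C₀ = 1440 / 19.8 = 72.73 L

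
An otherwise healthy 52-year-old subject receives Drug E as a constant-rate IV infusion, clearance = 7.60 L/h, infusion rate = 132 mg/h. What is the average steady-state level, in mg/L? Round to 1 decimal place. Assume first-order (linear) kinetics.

17.4 mg/L

At steady state Css = R₀ / CL = 132 / 7.600 = 17.37 mg/L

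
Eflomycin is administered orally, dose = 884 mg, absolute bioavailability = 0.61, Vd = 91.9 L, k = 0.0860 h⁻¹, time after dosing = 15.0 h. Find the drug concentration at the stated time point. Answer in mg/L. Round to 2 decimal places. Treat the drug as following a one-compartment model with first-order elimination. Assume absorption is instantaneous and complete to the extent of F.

1.62 mg/L

Amount reaching circulation = F × Dose = 0.61 × 884.0 = 539.2 mg
C₀ = F·Dose / Vd = 539.2 / 91.9 = 5.867 mg/L
C = C₀ · e^(−k·t) = 5.867 × e^(−0.08600 × 15.0)
  = 5.867 × 0.2753 = 1.615 mg/L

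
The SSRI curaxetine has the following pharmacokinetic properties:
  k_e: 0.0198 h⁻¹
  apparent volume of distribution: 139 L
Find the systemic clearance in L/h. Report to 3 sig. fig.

2.75 L/h

CL = k × Vd = 0.0198 × 139 = 2.752 L/h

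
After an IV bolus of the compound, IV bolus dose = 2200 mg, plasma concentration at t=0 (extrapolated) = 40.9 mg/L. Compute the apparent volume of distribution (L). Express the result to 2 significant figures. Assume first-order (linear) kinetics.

54 L

Vd = Dose / C₀ = 2200 / 40.9 = 53.79 L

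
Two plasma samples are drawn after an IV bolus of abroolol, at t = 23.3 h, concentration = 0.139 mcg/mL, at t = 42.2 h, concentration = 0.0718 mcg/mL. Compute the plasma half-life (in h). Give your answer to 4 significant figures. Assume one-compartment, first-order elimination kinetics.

19.83 h

k = ln(C₁/C₂) / (t₂ − t₁) = ln(0.139/0.0718) / (42.2 − 23.3)
  = 0.6606 / 18.90 = 0.03495 h⁻¹
t½ = ln2 / k = 0.693147 / 0.03495 = 19.83 h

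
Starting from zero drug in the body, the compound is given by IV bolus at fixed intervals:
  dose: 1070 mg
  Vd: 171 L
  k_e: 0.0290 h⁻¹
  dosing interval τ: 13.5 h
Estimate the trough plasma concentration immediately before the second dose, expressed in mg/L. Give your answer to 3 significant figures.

C₀ per dose = Dose / Vd = 1070 / 171 = 6.257 mg/L
Fraction remaining after one interval: r = e^(−kτ) = e^(−0.02900 × 13.5) = 0.6760
Before dose 2, 1 dose has been given (aged 1τ).
C_trough = C₀ × r = 6.257 × 0.6760 = 4.230 mg/L

4.23 mg/L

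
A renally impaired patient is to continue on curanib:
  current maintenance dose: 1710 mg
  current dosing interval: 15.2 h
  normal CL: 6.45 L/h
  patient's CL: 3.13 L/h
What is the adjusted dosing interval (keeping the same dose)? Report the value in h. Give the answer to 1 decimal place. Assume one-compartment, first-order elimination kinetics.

31.3 h

To keep the same average steady-state level, dosing rate must scale with clearance.
CL ratio = 3.13 / 6.45 = 0.4853
New interval (same dose) = 15.2 / 0.4853 = 31.32 h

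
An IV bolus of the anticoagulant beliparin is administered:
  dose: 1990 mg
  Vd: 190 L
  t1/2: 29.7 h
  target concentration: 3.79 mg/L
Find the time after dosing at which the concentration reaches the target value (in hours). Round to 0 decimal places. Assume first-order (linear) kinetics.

44 h

C₀ = Dose / Vd = 1990 / 190 = 10.47 mg/L
k = ln2 / t½ = 0.693147 / 29.7 = 0.02334 h⁻¹
t = ln(C₀ / C) / k = ln(10.47 / 3.79) / 0.02334
  = ln(2.763) / 0.02334 = 1.016 / 0.02334 = 43.53 h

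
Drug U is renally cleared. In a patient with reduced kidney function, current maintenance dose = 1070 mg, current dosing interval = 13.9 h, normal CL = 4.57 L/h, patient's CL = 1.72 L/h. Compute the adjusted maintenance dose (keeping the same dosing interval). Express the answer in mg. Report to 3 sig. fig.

To keep the same average steady-state level, dosing rate must scale with clearance.
CL ratio = 1.72 / 4.57 = 0.3764
New dose (same interval) = 1070 × 0.3764 = 402.7 mg

403 mg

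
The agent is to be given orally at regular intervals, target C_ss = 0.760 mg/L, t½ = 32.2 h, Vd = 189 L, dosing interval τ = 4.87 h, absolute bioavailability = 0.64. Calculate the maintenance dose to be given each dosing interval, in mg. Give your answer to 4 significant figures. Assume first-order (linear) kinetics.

23.53 mg

k = ln2 / t½ = 0.693147 / 32.2 = 0.02153 h⁻¹
CL = k × Vd = 0.02153 × 189 = 4.069 L/h
At steady state, F × (Dose/τ) = Css × CL.
Dose = Css × CL × τ / F = 0.760 × 4.069 × 4.87 / 0.64 = 23.53 mg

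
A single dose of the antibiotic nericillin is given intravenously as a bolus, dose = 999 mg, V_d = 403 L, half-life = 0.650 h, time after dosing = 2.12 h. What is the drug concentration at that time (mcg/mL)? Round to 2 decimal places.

0.26 mcg/mL

C₀ = Dose / Vd = 999.0 / 403 = 2.479 mg/L
k = ln2 / t½ = 0.693147 / 0.650 = 1.066 h⁻¹
C = C₀ · e^(−k·t) = 2.479 × e^(−1.066 × 2.12)
  = 2.479 × 0.1044 = 0.2588 mg/L
(0.2588 mg/L = 0.2588 mcg/mL)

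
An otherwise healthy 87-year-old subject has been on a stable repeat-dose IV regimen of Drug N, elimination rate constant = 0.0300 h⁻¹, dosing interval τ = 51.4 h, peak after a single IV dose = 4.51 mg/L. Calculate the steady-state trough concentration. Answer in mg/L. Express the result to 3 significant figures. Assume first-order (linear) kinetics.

e^(−kτ) = e^(−0.03000 × 51.4) = 0.2140
Accumulation ratio R = 1 / (1 − e^(−kτ)) = 1 / (1 − 0.2140) = 1.272
Steady-state trough = C₀ × R × e^(−kτ) = 4.51 × 1.272 × 0.2140 = 1.228 mg/L

1.23 mg/L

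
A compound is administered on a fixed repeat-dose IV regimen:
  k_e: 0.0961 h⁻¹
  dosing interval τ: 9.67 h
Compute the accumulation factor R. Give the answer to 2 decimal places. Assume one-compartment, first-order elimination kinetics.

1.65

e^(−kτ) = e^(−0.09610 × 9.67) = 0.3948
Accumulation ratio R = 1 / (1 − e^(−kτ)) = 1 / (1 − 0.3948) = 1.652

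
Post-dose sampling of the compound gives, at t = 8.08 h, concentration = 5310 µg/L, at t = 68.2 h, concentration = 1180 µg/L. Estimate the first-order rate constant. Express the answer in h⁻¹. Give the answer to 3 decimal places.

0.025 h⁻¹

k = ln(C₁/C₂) / (t₂ − t₁) = ln(5310/1180) / (68.2 − 8.08)
  = 1.504 / 60.12 = 0.02502 h⁻¹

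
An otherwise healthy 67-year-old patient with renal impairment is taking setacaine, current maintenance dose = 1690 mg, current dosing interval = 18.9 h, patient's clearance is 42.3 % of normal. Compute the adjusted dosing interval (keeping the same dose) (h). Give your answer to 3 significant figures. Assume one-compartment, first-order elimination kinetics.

44.7 h

To keep the same average steady-state level, dosing rate must scale with clearance.
CL ratio = 42.3 / 100 = 0.4230
New interval (same dose) = 18.9 / 0.4230 = 44.68 h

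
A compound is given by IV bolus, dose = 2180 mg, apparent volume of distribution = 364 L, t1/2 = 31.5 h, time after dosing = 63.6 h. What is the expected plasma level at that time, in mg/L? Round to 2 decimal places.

1.48 mg/L

C₀ = Dose / Vd = 2180 / 364 = 5.989 mg/L
k = ln2 / t½ = 0.693147 / 31.5 = 0.02200 h⁻¹
C = C₀ · e^(−k·t) = 5.989 × e^(−0.02200 × 63.6)
  = 5.989 × 0.2468 = 1.478 mg/L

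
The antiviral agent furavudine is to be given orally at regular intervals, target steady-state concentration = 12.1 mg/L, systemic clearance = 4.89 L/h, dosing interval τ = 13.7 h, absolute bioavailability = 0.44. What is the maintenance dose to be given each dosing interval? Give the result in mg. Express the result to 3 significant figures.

1840 mg

At steady state, F × (Dose/τ) = Css × CL.
Dose = Css × CL × τ / F = 12.1 × 4.890 × 13.7 / 0.44 = 1842 mg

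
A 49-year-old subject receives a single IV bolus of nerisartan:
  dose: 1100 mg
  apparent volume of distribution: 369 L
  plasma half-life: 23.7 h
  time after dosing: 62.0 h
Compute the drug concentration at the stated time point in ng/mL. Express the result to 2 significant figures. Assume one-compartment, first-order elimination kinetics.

C₀ = Dose / Vd = 1100 / 369 = 2.981 mg/L
k = ln2 / t½ = 0.693147 / 23.7 = 0.02925 h⁻¹
C = C₀ · e^(−k·t) = 2.981 × e^(−0.02925 × 62.0)
  = 2.981 × 0.1631 = 0.4862 mg/L
Convert: 0.4862 mg/L × 1000 = 486.2 ng/mL

490 ng/mL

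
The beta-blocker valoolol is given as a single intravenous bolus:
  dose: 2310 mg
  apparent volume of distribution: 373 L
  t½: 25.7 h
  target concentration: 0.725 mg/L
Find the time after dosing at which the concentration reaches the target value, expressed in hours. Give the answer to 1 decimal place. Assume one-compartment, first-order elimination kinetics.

79.5 h

C₀ = Dose / Vd = 2310 / 373 = 6.193 mg/L
k = ln2 / t½ = 0.693147 / 25.7 = 0.02697 h⁻¹
t = ln(C₀ / C) / k = ln(6.193 / 0.725) / 0.02697
  = ln(8.542) / 0.02697 = 2.145 / 0.02697 = 79.53 h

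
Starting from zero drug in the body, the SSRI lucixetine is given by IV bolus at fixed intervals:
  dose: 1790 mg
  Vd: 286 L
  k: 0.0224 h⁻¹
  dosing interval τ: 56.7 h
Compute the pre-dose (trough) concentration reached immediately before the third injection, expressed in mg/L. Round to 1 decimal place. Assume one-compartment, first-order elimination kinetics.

2.3 mg/L

C₀ per dose = Dose / Vd = 1790 / 286 = 6.259 mg/L
Fraction remaining after one interval: r = e^(−kτ) = e^(−0.02240 × 56.7) = 0.2808
Before dose 3, 2 doses have been given (aged 1τ, 2τ).
C_trough = C₀ × (r + r²) = 6.259 × (0.2808 + 0.07885) = 2.251 mg/L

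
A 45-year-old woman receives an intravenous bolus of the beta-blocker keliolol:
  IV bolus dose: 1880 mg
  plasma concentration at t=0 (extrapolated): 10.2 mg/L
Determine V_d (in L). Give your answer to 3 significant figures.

Vd = Dose / C₀ = 1880 / 10.2 = 184.3 L

184 L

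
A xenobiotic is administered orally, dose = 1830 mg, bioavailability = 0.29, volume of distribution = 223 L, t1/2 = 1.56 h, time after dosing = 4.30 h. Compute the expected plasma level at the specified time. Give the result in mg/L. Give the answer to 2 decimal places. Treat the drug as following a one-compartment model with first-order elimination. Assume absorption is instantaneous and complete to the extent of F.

0.35 mg/L

Amount reaching circulation = F × Dose = 0.29 × 1830 = 530.7 mg
C₀ = F·Dose / Vd = 530.7 / 223 = 2.380 mg/L
k = ln2 / t½ = 0.693147 / 1.56 = 0.4443 h⁻¹
C = C₀ · e^(−k·t) = 2.380 × e^(−0.4443 × 4.30)
  = 2.380 × 0.1480 = 0.3522 mg/L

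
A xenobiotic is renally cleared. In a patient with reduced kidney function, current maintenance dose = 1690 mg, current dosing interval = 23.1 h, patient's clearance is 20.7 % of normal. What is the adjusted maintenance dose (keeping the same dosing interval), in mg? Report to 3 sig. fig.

350 mg

To keep the same average steady-state level, dosing rate must scale with clearance.
CL ratio = 20.7 / 100 = 0.2070
New dose (same interval) = 1690 × 0.2070 = 349.8 mg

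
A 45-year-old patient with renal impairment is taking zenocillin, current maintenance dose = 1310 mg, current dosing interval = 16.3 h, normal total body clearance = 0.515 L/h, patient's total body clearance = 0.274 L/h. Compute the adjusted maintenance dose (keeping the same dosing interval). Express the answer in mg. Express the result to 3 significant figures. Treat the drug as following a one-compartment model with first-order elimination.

To keep the same average steady-state level, dosing rate must scale with clearance.
CL ratio = 0.274 / 0.515 = 0.5320
New dose (same interval) = 1310 × 0.5320 = 696.9 mg

697 mg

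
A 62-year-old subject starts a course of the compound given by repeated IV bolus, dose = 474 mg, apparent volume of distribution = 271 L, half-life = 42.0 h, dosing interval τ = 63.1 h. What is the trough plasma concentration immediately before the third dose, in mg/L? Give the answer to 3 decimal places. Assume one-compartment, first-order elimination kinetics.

0.835 mg/L

C₀ per dose = Dose / Vd = 474 / 271 = 1.749 mg/L
k = ln2 / t½ = 0.693147 / 42.0 = 0.01650 h⁻¹
Fraction remaining after one interval: r = e^(−kτ) = e^(−0.01650 × 63.1) = 0.3530
Before dose 3, 2 doses have been given (aged 1τ, 2τ).
C_trough = C₀ × (r + r²) = 1.749 × (0.3530 + 0.1246) = 0.8353 mg/L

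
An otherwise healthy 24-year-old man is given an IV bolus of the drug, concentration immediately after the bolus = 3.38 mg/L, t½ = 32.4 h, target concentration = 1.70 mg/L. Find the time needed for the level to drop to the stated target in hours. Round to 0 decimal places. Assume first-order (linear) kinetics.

k = ln2 / t½ = 0.693147 / 32.4 = 0.02139 h⁻¹
t = ln(C₀ / C) / k = ln(3.380 / 1.70) / 0.02139
  = ln(1.988) / 0.02139 = 0.6871 / 0.02139 = 32.12 h

32 h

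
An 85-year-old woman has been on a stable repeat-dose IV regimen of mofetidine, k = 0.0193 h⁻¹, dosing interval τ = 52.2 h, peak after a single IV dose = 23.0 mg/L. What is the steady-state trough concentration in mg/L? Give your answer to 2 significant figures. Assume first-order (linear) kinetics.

13 mg/L

e^(−kτ) = e^(−0.01930 × 52.2) = 0.3651
Accumulation ratio R = 1 / (1 − e^(−kτ)) = 1 / (1 − 0.3651) = 1.575
Steady-state trough = C₀ × R × e^(−kτ) = 23.0 × 1.575 × 0.3651 = 13.23 mg/L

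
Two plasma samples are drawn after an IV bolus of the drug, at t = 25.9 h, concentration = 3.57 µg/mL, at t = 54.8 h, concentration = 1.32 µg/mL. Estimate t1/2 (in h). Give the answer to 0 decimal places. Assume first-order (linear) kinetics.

20 h

k = ln(C₁/C₂) / (t₂ − t₁) = ln(3.57/1.32) / (54.8 − 25.9)
  = 0.9949 / 28.90 = 0.03443 h⁻¹
t½ = ln2 / k = 0.693147 / 0.03443 = 20.13 h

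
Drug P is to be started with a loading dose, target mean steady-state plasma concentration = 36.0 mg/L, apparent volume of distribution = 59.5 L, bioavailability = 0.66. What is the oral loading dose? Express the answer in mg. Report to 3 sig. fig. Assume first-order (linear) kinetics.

3250 mg

LD = Css × Vd / F = 36.0 × 59.5 / 0.66 = 3245 mg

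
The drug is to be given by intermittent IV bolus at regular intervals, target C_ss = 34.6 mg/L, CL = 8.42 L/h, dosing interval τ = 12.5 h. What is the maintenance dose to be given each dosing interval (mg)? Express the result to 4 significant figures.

3642 mg

At steady state, Dose/τ = Css × CL.
Dose = Css × CL × τ = 34.6 × 8.420 × 12.5 = 3642 mg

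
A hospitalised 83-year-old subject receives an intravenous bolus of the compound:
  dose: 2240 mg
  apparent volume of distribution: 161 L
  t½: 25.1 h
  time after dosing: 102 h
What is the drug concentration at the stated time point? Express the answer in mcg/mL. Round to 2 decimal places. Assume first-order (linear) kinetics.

C₀ = Dose / Vd = 2240 / 161 = 13.91 mg/L
k = ln2 / t½ = 0.693147 / 25.1 = 0.02762 h⁻¹
C = C₀ · e^(−k·t) = 13.91 × e^(−0.02762 × 102)
  = 13.91 × 0.05977 = 0.8314 mg/L
(0.8314 mg/L = 0.8314 mcg/mL)

0.83 mcg/mL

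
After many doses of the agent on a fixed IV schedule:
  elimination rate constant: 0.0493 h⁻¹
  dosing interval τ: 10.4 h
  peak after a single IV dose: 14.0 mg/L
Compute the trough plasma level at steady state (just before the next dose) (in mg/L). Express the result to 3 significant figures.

e^(−kτ) = e^(−0.04930 × 10.4) = 0.5989
Accumulation ratio R = 1 / (1 − e^(−kτ)) = 1 / (1 − 0.5989) = 2.493
Steady-state trough = C₀ × R × e^(−kτ) = 14.0 × 2.493 × 0.5989 = 20.90 mg/L

20.9 mg/L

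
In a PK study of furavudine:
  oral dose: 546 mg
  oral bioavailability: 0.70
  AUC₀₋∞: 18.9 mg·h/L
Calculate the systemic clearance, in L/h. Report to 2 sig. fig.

20 L/h

CL = F·Dose / AUC = 0.70 × 546 / 18.9 = 20.22 L/h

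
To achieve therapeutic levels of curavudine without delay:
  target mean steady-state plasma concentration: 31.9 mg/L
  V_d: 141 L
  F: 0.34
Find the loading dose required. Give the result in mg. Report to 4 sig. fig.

LD = Css × Vd / F = 31.9 × 141 / 0.34 = 13230 mg

13230 mg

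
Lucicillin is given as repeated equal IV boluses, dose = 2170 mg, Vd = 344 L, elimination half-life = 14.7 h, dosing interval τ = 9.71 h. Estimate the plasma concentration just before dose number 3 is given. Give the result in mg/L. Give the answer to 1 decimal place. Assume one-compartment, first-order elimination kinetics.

C₀ per dose = Dose / Vd = 2170 / 344 = 6.308 mg/L
k = ln2 / t½ = 0.693147 / 14.7 = 0.04715 h⁻¹
Fraction remaining after one interval: r = e^(−kτ) = e^(−0.04715 × 9.71) = 0.6327
Before dose 3, 2 doses have been given (aged 1τ, 2τ).
C_trough = C₀ × (r + r²) = 6.308 × (0.6327 + 0.4003) = 6.516 mg/L

6.5 mg/L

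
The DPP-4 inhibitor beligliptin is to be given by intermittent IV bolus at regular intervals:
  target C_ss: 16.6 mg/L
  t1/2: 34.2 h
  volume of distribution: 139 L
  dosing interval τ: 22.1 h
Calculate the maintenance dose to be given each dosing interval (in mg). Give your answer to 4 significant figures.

k = ln2 / t½ = 0.693147 / 34.2 = 0.02027 h⁻¹
CL = k × Vd = 0.02027 × 139 = 2.818 L/h
At steady state, Dose/τ = Css × CL.
Dose = Css × CL × τ = 16.6 × 2.818 × 22.1 = 1034 mg

1034 mg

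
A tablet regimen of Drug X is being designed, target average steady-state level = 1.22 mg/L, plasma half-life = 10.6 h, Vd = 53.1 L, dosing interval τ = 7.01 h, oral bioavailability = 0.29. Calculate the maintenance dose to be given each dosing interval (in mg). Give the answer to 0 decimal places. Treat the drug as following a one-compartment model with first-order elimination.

102 mg

k = ln2 / t½ = 0.693147 / 10.6 = 0.06539 h⁻¹
CL = k × Vd = 0.06539 × 53.1 = 3.472 L/h
At steady state, F × (Dose/τ) = Css × CL.
Dose = Css × CL × τ / F = 1.22 × 3.472 × 7.01 / 0.29 = 102.4 mg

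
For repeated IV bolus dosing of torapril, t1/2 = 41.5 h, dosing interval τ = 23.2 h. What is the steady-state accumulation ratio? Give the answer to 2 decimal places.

k = ln2 / t½ = 0.693147 / 41.5 = 0.01670 h⁻¹
e^(−kτ) = e^(−0.01670 × 23.2) = 0.6788
Accumulation ratio R = 1 / (1 − e^(−kτ)) = 1 / (1 − 0.6788) = 3.113

3.11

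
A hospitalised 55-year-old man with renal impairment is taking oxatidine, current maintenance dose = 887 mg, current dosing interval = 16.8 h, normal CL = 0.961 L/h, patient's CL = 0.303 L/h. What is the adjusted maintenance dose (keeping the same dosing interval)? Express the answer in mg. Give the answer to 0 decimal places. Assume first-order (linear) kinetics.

280 mg

To keep the same average steady-state level, dosing rate must scale with clearance.
CL ratio = 0.303 / 0.961 = 0.3153
New dose (same interval) = 887 × 0.3153 = 279.7 mg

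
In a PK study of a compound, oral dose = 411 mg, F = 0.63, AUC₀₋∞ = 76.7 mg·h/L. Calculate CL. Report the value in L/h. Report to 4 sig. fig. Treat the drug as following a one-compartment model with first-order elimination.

CL = F·Dose / AUC = 0.63 × 411 / 76.7 = 3.376 L/h

3.376 L/h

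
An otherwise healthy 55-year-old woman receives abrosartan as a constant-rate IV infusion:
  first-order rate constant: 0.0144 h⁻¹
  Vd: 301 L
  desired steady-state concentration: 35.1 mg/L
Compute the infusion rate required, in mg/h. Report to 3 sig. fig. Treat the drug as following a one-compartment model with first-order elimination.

152 mg/h

CL = k × Vd = 0.01440 × 301 = 4.334 L/h
At steady state, infusion rate R₀ = Css × CL = 35.1 × 4.334 = 152.1 mg/h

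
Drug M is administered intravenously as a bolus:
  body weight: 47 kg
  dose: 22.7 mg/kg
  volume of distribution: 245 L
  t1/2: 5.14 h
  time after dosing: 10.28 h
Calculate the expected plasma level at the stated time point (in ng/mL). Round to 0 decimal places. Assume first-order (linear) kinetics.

1089 ng/mL

Total dose = 22.7 × 47 = 1067 mg
C₀ = Dose / Vd = 1067 / 245 = 4.355 mg/L
k = ln2 / t½ = 0.693147 / 5.14 = 0.1349 h⁻¹
t / t½ = 10.28 / 5.14 = 2 half-lives
C = C₀ × (1/2)^2 = 4.355 × 0.2500 = 1.089 mg/L
Convert: 1.089 mg/L × 1000 = 1089 ng/mL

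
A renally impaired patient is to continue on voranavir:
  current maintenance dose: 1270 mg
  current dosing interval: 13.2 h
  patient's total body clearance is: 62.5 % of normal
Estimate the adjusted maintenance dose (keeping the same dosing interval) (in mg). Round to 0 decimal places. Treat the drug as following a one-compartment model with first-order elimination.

To keep the same average steady-state level, dosing rate must scale with clearance.
CL ratio = 62.5 / 100 = 0.6250
New dose (same interval) = 1270 × 0.6250 = 793.8 mg

794 mg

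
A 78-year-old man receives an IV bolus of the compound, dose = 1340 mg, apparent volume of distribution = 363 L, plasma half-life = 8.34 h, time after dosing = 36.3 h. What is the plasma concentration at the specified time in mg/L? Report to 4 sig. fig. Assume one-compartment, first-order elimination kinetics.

C₀ = Dose / Vd = 1340 / 363 = 3.691 mg/L
k = ln2 / t½ = 0.693147 / 8.34 = 0.08311 h⁻¹
C = C₀ · e^(−k·t) = 3.691 × e^(−0.08311 × 36.3)
  = 3.691 × 0.04895 = 0.1807 mg/L

0.1807 mg/L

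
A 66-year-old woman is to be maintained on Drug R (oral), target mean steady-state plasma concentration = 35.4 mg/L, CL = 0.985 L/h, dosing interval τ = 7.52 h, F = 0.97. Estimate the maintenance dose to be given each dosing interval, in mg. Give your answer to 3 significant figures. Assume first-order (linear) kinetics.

At steady state, F × (Dose/τ) = Css × CL.
Dose = Css × CL × τ / F = 35.4 × 0.9850 × 7.52 / 0.97 = 270.3 mg

270 mg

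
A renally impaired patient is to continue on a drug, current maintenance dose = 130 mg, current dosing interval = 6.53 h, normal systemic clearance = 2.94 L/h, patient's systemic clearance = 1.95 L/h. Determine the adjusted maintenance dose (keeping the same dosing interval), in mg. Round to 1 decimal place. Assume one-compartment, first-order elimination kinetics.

86.2 mg

To keep the same average steady-state level, dosing rate must scale with clearance.
CL ratio = 1.95 / 2.94 = 0.6633
New dose (same interval) = 130 × 0.6633 = 86.23 mg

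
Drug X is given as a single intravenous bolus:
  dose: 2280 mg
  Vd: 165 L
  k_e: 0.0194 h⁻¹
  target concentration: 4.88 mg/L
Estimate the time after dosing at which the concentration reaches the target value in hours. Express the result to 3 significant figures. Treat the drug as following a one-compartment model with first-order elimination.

C₀ = Dose / Vd = 2280 / 165 = 13.82 mg/L
t = ln(C₀ / C) / k = ln(13.82 / 4.88) / 0.01940
  = ln(2.832) / 0.01940 = 1.041 / 0.01940 = 53.66 h

53.7 h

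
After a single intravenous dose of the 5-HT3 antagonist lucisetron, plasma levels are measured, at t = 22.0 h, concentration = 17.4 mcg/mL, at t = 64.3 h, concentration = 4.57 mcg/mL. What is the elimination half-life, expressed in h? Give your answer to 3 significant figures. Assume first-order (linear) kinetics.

k = ln(C₁/C₂) / (t₂ − t₁) = ln(17.4/4.57) / (64.3 − 22.0)
  = 1.337 / 42.30 = 0.03161 h⁻¹
t½ = ln2 / k = 0.693147 / 0.03161 = 21.93 h

21.9 h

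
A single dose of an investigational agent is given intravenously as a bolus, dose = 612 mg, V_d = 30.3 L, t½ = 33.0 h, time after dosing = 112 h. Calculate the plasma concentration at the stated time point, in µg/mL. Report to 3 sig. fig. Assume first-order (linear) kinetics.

1.92 µg/mL

C₀ = Dose / Vd = 612.0 / 30.3 = 20.20 mg/L
k = ln2 / t½ = 0.693147 / 33.0 = 0.02100 h⁻¹
C = C₀ · e^(−k·t) = 20.20 × e^(−0.02100 × 112)
  = 20.20 × 0.09518 = 1.923 mg/L
(1.923 mg/L = 1.923 µg/mL)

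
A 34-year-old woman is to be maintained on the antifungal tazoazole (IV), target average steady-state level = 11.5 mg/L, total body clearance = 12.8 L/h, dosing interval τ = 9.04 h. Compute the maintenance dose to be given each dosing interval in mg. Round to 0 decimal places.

1331 mg

At steady state, Dose/τ = Css × CL.
Dose = Css × CL × τ = 11.5 × 12.80 × 9.04 = 1331 mg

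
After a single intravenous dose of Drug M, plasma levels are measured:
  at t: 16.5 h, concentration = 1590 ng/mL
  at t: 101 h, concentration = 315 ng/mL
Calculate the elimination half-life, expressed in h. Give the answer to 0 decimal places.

k = ln(C₁/C₂) / (t₂ − t₁) = ln(1590/315) / (101 − 16.5)
  = 1.619 / 84.50 = 0.01916 h⁻¹
t½ = ln2 / k = 0.693147 / 0.01916 = 36.18 h

36 h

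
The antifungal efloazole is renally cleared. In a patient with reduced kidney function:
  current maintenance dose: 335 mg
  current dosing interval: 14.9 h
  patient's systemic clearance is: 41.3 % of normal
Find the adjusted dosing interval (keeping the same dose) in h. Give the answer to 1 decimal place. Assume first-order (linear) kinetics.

36.1 h

To keep the same average steady-state level, dosing rate must scale with clearance.
CL ratio = 41.3 / 100 = 0.4130
New interval (same dose) = 14.9 / 0.4130 = 36.08 h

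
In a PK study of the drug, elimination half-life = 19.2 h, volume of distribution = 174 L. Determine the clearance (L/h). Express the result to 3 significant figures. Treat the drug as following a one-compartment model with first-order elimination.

k = ln2 / t½ = 0.693147 / 19.2 = 0.03610 h⁻¹
CL = k × Vd = 0.03610 × 174 = 6.281 L/h

6.28 L/h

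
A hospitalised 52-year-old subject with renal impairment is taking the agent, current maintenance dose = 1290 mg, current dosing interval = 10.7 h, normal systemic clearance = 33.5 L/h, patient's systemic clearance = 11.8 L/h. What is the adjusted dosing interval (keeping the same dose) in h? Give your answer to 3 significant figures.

30.4 h

To keep the same average steady-state level, dosing rate must scale with clearance.
CL ratio = 11.8 / 33.5 = 0.3522
New interval (same dose) = 10.7 / 0.3522 = 30.38 h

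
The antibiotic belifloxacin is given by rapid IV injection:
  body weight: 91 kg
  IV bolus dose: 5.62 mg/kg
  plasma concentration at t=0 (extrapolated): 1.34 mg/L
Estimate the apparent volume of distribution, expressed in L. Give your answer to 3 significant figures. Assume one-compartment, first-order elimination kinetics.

Dose = 5.62 × 91 = 511.4 mg
Vd = Dose / C₀ = 511.4 / 1.34 = 381.6 L

382 L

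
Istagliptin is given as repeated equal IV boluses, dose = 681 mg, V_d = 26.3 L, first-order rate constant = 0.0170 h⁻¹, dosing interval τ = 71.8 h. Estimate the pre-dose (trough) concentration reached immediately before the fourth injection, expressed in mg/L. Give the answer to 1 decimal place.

C₀ per dose = Dose / Vd = 681 / 26.3 = 25.89 mg/L
Fraction remaining after one interval: r = e^(−kτ) = e^(−0.01700 × 71.8) = 0.2951
Before dose 4, 3 doses have been given (aged 1τ, 2τ, 3τ).
C_trough = C₀ × (r + r² + … + r^3) = C₀ × r(1−r^3)/(1−r)
        = 25.89 × 0.2951 × (1 − 0.02570) / (1 − 0.2951) = 10.56 mg/L

10.6 mg/L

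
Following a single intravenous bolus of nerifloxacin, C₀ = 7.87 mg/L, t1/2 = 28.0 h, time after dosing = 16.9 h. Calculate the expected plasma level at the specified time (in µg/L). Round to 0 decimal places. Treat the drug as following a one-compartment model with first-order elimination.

5179 µg/L

k = ln2 / t½ = 0.693147 / 28.0 = 0.02476 h⁻¹
C = C₀ · e^(−k·t) = 7.870 × e^(−0.02476 × 16.9)
  = 7.870 × 0.6581 = 5.179 mg/L
Convert: 5.179 mg/L × 1000 = 5179 µg/L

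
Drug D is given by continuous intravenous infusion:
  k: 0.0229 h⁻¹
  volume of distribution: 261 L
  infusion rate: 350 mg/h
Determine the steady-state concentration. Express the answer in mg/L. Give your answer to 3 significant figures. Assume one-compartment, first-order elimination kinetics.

58.6 mg/L

CL = k × Vd = 0.02290 × 261 = 5.977 L/h
At steady state Css = R₀ / CL = 350 / 5.977 = 58.56 mg/L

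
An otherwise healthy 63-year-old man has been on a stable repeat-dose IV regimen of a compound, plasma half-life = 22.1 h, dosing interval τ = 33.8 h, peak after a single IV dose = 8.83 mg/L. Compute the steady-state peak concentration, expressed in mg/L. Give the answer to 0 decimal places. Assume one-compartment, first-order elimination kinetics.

k = ln2 / t½ = 0.693147 / 22.1 = 0.03136 h⁻¹
e^(−kτ) = e^(−0.03136 × 33.8) = 0.3465
Accumulation ratio R = 1 / (1 − e^(−kτ)) = 1 / (1 − 0.3465) = 1.530
Steady-state peak = C₀ × R = 8.83 × 1.530 = 13.51 mg/L

14 mg/L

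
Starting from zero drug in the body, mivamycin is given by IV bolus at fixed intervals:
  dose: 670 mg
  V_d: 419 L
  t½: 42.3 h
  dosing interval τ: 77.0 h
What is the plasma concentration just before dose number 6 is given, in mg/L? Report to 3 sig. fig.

0.630 mg/L

C₀ per dose = Dose / Vd = 670 / 419 = 1.599 mg/L
k = ln2 / t½ = 0.693147 / 42.3 = 0.01639 h⁻¹
Fraction remaining after one interval: r = e^(−kτ) = e^(−0.01639 × 77.0) = 0.2831
Before dose 6, 5 doses have been given (aged 1τ, 2τ, 3τ, 4τ, 5τ).
C_trough = C₀ × (r + r² + … + r^5) = C₀ × r(1−r^5)/(1−r)
        = 1.599 × 0.2831 × (1 − 0.001818) / (1 − 0.2831) = 0.6303 mg/L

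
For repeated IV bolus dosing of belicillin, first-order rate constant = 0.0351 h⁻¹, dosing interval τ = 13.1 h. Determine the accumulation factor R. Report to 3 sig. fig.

e^(−kτ) = e^(−0.03510 × 13.1) = 0.6314
Accumulation ratio R = 1 / (1 − e^(−kτ)) = 1 / (1 − 0.6314) = 2.713

2.71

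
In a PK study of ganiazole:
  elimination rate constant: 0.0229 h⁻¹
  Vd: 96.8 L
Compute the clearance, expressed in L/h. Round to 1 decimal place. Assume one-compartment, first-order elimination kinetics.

2.2 L/h

CL = k × Vd = 0.0229 × 96.8 = 2.217 L/h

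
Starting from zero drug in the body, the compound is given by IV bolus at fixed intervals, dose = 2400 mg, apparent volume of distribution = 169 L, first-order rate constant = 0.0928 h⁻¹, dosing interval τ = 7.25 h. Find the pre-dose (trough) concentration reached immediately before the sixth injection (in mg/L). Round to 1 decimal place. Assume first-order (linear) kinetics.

C₀ per dose = Dose / Vd = 2400 / 169 = 14.20 mg/L
Fraction remaining after one interval: r = e^(−kτ) = e^(−0.09280 × 7.25) = 0.5103
Before dose 6, 5 doses have been given (aged 1τ, 2τ, 3τ, 4τ, 5τ).
C_trough = C₀ × (r + r² + … + r^5) = C₀ × r(1−r^5)/(1−r)
        = 14.20 × 0.5103 × (1 − 0.03460) / (1 − 0.5103) = 14.29 mg/L

14.3 mg/L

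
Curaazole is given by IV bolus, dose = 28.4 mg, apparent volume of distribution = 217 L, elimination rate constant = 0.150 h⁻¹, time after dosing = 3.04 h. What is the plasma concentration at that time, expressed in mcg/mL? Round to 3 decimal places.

C₀ = Dose / Vd = 28.40 / 217 = 0.1309 mg/L
C = C₀ · e^(−k·t) = 0.1309 × e^(−0.1500 × 3.04)
  = 0.1309 × 0.6338 = 0.08296 mg/L
(0.08296 mg/L = 0.08296 mcg/mL)

0.083 mcg/mL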